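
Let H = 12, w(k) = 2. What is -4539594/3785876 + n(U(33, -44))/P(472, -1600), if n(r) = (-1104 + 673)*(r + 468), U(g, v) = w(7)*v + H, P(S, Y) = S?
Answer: -40110875645/111683342 ≈ -359.15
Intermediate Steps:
U(g, v) = 12 + 2*v (U(g, v) = 2*v + 12 = 12 + 2*v)
n(r) = -201708 - 431*r (n(r) = -431*(468 + r) = -201708 - 431*r)
-4539594/3785876 + n(U(33, -44))/P(472, -1600) = -4539594/3785876 + (-201708 - 431*(12 + 2*(-44)))/472 = -4539594*1/3785876 + (-201708 - 431*(12 - 88))*(1/472) = -2269797/1892938 + (-201708 - 431*(-76))*(1/472) = -2269797/1892938 + (-201708 + 32756)*(1/472) = -2269797/1892938 - 168952*1/472 = -2269797/1892938 - 21119/59 = -40110875645/111683342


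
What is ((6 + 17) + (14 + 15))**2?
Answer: 2704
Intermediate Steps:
((6 + 17) + (14 + 15))**2 = (23 + 29)**2 = 52**2 = 2704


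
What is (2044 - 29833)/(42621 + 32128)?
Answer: -27789/74749 ≈ -0.37176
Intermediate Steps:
(2044 - 29833)/(42621 + 32128) = -27789/74749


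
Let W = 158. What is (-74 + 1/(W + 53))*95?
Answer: -1483235/211 ≈ -7029.5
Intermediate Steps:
(-74 + 1/(W + 53))*95 = (-74 + 1/(158 + 53))*95 = (-74 + 1/211)*95 = -15613/211*95 = -1483235/211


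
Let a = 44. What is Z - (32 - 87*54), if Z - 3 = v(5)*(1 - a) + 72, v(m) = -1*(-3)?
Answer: 4612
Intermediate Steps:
v(m) = 3
Z = -54 (Z = 3 + (3*(1 - 1*44) + 72) = 3 + (3*(1 - 44) + 72) = 3 + (3*(-43) + 72) = 3 + (-129 + 72) = 3 - 57 = -54)
Z - (32 - 87*54) = -54 - (32 - 87*54) = -54 - (32 - 4698) = -54 - 1*(-4666) = -54 + 4666 = 4612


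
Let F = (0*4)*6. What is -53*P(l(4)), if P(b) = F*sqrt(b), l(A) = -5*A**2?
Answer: 0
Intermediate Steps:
F = 0 (F = 0*6 = 0)
P(b) = 0 (P(b) = 0*sqrt(b) = 0)
-53*P(l(4)) = -53*0 = 0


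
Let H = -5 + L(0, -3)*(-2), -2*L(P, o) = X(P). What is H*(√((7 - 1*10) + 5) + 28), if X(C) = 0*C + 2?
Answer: -84 - 3*√2 ≈ -88.243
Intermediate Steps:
X(C) = 2 (X(C) = 0 + 2 = 2)
L(P, o) = -1 (L(P, o) = -½*2 = -1)
H = -3 (H = -5 - 1*(-2) = -5 + 2 = -3)
H*(√((7 - 1*10) + 5) + 28) = -3*(√((7 - 1*10) + 5) + 28) = -3*(√((7 - 10) + 5) + 28) = -3*(√(-3 + 5) + 28) = -3*(√2 + 28) = -3*(28 + √2) = -84 - 3*√2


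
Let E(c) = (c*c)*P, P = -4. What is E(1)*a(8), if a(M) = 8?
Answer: -32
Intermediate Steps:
E(c) = -4*c² (E(c) = (c*c)*(-4) = c²*(-4) = -4*c²)
E(1)*a(8) = -4*1²*8 = -4*1*8 = -4*8 = -32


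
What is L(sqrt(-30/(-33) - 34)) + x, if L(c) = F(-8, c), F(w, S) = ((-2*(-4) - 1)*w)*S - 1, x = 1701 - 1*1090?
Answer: 610 - 112*I*sqrt(1001)/11 ≈ 610.0 - 322.14*I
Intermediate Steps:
x = 611 (x = 1701 - 1090 = 611)
F(w, S) = -1 + 7*S*w (F(w, S) = ((8 - 1)*w)*S - 1 = (7*w)*S - 1 = 7*S*w - 1 = -1 + 7*S*w)
L(c) = -1 - 56*c (L(c) = -1 + 7*c*(-8) = -1 - 56*c)
L(sqrt(-30/(-33) - 34)) + x = (-1 - 56*sqrt(-30/(-33) - 34)) + 611 = (-1 - 56*sqrt(-30*(-1/33) - 34)) + 611 = (-1 - 56*sqrt(10/11 - 34)) + 611 = (-1 - 112*I*sqrt(1001)/11) + 611 = 610 - 112*I*sqrt(1001)/11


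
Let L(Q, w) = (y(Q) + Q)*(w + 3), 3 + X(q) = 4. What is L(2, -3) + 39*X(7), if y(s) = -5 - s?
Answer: 39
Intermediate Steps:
X(q) = 1 (X(q) = -3 + 4 = 1)
L(Q, w) = -15 - 5*w (L(Q, w) = ((-5 - Q) + Q)*(w + 3) = -5*(3 + w) = -15 - 5*w)
L(2, -3) + 39*X(7) = (-15 - 5*(-3)) + 39*1 = (-15 + 15) + 39 = 0 + 39 = 39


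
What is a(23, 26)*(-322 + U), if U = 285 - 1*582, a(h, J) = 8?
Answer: -4952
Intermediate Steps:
U = -297 (U = 285 - 582 = -297)
a(23, 26)*(-322 + U) = 8*(-322 - 297) = 8*(-619) = -4952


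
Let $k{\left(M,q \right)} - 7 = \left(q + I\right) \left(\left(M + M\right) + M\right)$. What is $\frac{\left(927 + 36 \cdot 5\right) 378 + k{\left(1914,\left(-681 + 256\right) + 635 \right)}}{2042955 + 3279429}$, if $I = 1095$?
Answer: $\frac{7911763}{5322384} \approx 1.4865$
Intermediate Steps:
$k{\left(M,q \right)} = 7 + 3 M \left(1095 + q\right)$ ($k{\left(M,q \right)} = 7 + \left(q + 1095\right) \left(\left(M + M\right) + M\right) = 7 + \left(1095 + q\right) \left(2 M + M\right) = 7 + \left(1095 + q\right) 3 M = 7 + 3 M \left(1095 + q\right)$)
$\frac{\left(927 + 36 \cdot 5\right) 378 + k{\left(1914,\left(-681 + 256\right) + 635 \right)}}{2042955 + 3279429} = \frac{\left(927 + 36 \cdot 5\right) 378 + \left(7 + 3285 \cdot 1914 + 3 \cdot 1914 \left(\left(-681 + 256\right) + 635\right)\right)}{2042955 + 3279429} = \frac{\left(927 + 180\right) 378 + \left(7 + 6287490 + 3 \cdot 1914 \left(-425 + 635\right)\right)}{5322384} = \left(1107 \cdot 378 + \left(7 + 6287490 + 3 \cdot 1914 \cdot 210\right)\right) \frac{1}{5322384} = \left(418446 + \left(7 + 6287490 + 1205820\right)\right) \frac{1}{5322384} = \left(418446 + 7493317\right) \frac{1}{5322384} = 7911763 \cdot \frac{1}{5322384} = \frac{7911763}{5322384}$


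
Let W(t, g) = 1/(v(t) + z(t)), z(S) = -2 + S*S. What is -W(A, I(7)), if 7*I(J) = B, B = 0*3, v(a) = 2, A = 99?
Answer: -1/9801 ≈ -0.00010203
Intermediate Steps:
B = 0
I(J) = 0 (I(J) = (⅐)*0 = 0)
z(S) = -2 + S²
W(t, g) = t⁻² (W(t, g) = 1/(2 + (-2 + t²)) = 1/(t²) = t⁻²)
-W(A, I(7)) = -1/99² = -1*1/9801 = -1/9801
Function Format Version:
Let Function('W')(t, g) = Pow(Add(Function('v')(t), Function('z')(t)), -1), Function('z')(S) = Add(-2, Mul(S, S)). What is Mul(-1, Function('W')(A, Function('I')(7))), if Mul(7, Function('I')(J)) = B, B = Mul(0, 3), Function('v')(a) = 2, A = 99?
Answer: Rational(-1, 9801) ≈ -0.00010203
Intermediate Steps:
B = 0
Function('I')(J) = 0 (Function('I')(J) = Mul(Rational(1, 7), 0) = 0)
Function('z')(S) = Add(-2, Pow(S, 2))
Function('W')(t, g) = Pow(t, -2) (Function('W')(t, g) = Pow(Add(2, Add(-2, Pow(t, 2))), -1) = Pow(Pow(t, 2), -1) = Pow(t, -2))
Mul(-1, Function('W')(A, Function('I')(7))) = Mul(-1, Pow(99, -2)) = Mul(-1, Rational(1, 9801)) = Rational(-1, 9801)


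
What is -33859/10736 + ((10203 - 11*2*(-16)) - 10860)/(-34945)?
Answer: -235985655/75033904 ≈ -3.1451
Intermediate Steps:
-33859/10736 + ((10203 - 11*2*(-16)) - 10860)/(-34945) = -33859*1/10736 + ((10203 - 22*(-16)) - 10860)*(-1/34945) = -33859/10736 + ((10203 + 352) - 10860)*(-1/34945) = -33859/10736 + (10555 - 10860)*(-1/34945) = -33859/10736 - 305*(-1/34945) = -33859/10736 + 61/6989 = -235985655/75033904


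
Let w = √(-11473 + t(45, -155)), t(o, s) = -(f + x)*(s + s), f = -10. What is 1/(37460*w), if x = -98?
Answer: -I*√44953/1683939380 ≈ -1.2591e-7*I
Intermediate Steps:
t(o, s) = 216*s (t(o, s) = -(-10 - 98)*(s + s) = -(-108)*2*s = -(-216)*s = 216*s)
w = I*√44953 (w = √(-11473 + 216*(-155)) = √(-11473 - 33480) = √(-44953) = I*√44953 ≈ 212.02*I)
1/(37460*w) = 1/(37460*((I*√44953))) = (-I*√44953/44953)/37460 = -I*√44953/1683939380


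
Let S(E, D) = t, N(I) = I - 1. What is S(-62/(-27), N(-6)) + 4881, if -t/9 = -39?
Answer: 5232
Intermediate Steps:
t = 351 (t = -9*(-39) = 351)
N(I) = -1 + I
S(E, D) = 351
S(-62/(-27), N(-6)) + 4881 = 351 + 4881 = 5232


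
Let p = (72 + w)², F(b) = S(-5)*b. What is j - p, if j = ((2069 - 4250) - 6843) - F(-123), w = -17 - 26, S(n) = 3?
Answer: -9496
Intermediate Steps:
w = -43
F(b) = 3*b
p = 841 (p = (72 - 43)² = 29² = 841)
j = -8655 (j = ((2069 - 4250) - 6843) - 3*(-123) = (-2181 - 6843) - 1*(-369) = -9024 + 369 = -8655)
j - p = -8655 - 1*841 = -8655 - 841 = -9496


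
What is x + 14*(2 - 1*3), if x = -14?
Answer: -28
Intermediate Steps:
x + 14*(2 - 1*3) = -14 + 14*(2 - 1*3) = -14 + 14*(2 - 3) = -14 + 14*(-1) = -14 - 14 = -28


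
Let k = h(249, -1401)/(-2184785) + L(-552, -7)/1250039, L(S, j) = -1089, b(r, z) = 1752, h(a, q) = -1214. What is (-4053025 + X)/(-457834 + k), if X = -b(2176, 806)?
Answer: 11073865453753999855/1250375080959555429 ≈ 8.8564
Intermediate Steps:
k = -861683519/2731066456615 (k = -1214/(-2184785) - 1089/1250039 = -1214*(-1/2184785) - 1089*1/1250039 = 1214/2184785 - 1089/1250039 = -861683519/2731066456615 ≈ -0.00031551)
X = -1752 (X = -1*1752 = -1752)
(-4053025 + X)/(-457834 + k) = (-4053025 - 1752)/(-457834 - 861683519/2731066456615) = -4054777/(-1250375080959555429/2731066456615) = -4054777*(-2731066456615/1250375080959555429) = 11073865453753999855/1250375080959555429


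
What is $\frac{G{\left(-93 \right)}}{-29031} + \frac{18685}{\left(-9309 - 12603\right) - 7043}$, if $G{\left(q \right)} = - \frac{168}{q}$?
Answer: $- \frac{3363478553}{5211674151} \approx -0.64537$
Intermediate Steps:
$\frac{G{\left(-93 \right)}}{-29031} + \frac{18685}{\left(-9309 - 12603\right) - 7043} = \frac{\left(-168\right) \frac{1}{-93}}{-29031} + \frac{18685}{\left(-9309 - 12603\right) - 7043} = \left(-168\right) \left(- \frac{1}{93}\right) \left(- \frac{1}{29031}\right) + \frac{18685}{-21912 - 7043} = \frac{56}{31} \left(- \frac{1}{29031}\right) + \frac{18685}{-28955} = - \frac{56}{899961} + 18685 \left(- \frac{1}{28955}\right) = - \frac{56}{899961} - \frac{3737}{5791} = - \frac{3363478553}{5211674151}$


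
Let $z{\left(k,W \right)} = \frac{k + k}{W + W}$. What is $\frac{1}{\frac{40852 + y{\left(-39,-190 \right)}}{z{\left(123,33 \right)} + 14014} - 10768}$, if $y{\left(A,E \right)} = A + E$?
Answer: $- \frac{154195}{1659924907} \approx -9.2893 \cdot 10^{-5}$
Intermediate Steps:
$z{\left(k,W \right)} = \frac{k}{W}$ ($z{\left(k,W \right)} = \frac{2 k}{2 W} = 2 k \frac{1}{2 W} = \frac{k}{W}$)
$\frac{1}{\frac{40852 + y{\left(-39,-190 \right)}}{z{\left(123,33 \right)} + 14014} - 10768} = \frac{1}{\frac{40852 - 229}{\frac{123}{33} + 14014} - 10768} = \frac{1}{\frac{40852 - 229}{123 \cdot \frac{1}{33} + 14014} - 10768} = \frac{1}{\frac{40623}{\frac{41}{11} + 14014} - 10768} = \frac{1}{\frac{40623}{\frac{154195}{11}} - 10768} = \frac{1}{40623 \cdot \frac{11}{154195} - 10768} = \frac{1}{\frac{446853}{154195} - 10768} = \frac{1}{- \frac{1659924907}{154195}} = - \frac{154195}{1659924907}$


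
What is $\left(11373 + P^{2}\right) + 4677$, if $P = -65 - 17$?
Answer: $22774$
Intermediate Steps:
$P = -82$ ($P = -65 - 17 = -82$)
$\left(11373 + P^{2}\right) + 4677 = \left(11373 + \left(-82\right)^{2}\right) + 4677 = \left(11373 + 6724\right) + 4677 = 18097 + 4677 = 22774$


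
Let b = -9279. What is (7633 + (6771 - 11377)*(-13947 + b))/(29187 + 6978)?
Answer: 106986589/36165 ≈ 2958.3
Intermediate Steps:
(7633 + (6771 - 11377)*(-13947 + b))/(29187 + 6978) = (7633 + (6771 - 11377)*(-13947 - 9279))/(29187 + 6978) = (7633 - 4606*(-23226))/36165 = (7633 + 106978956)*(1/36165) = 106986589*(1/36165) = 106986589/36165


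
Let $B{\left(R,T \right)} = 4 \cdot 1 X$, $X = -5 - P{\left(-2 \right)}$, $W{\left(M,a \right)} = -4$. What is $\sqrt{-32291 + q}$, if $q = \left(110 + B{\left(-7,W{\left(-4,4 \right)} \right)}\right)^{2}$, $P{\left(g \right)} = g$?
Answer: $7 i \sqrt{463} \approx 150.62 i$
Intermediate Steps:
$X = -3$ ($X = -5 - -2 = -5 + 2 = -3$)
$B{\left(R,T \right)} = -12$ ($B{\left(R,T \right)} = 4 \cdot 1 \left(-3\right) = 4 \left(-3\right) = -12$)
$q = 9604$ ($q = \left(110 - 12\right)^{2} = 98^{2} = 9604$)
$\sqrt{-32291 + q} = \sqrt{-32291 + 9604} = \sqrt{-22687} = 7 i \sqrt{463}$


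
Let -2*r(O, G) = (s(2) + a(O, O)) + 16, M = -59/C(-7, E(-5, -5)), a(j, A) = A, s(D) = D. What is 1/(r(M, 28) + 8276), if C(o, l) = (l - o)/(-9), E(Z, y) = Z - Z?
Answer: 14/115207 ≈ 0.00012152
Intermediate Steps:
E(Z, y) = 0
C(o, l) = -l/9 + o/9 (C(o, l) = (l - o)*(-⅑) = -l/9 + o/9)
M = 531/7 (M = -59/(-⅑*0 + (⅑)*(-7)) = -59/(0 - 7/9) = -59/(-7/9) = -59*(-9/7) = 531/7 ≈ 75.857)
r(O, G) = -9 - O/2 (r(O, G) = -((2 + O) + 16)/2 = -(18 + O)/2 = -9 - O/2)
1/(r(M, 28) + 8276) = 1/((-9 - ½*531/7) + 8276) = 1/((-9 - 531/14) + 8276) = 1/(-657/14 + 8276) = 1/(115207/14) = 14/115207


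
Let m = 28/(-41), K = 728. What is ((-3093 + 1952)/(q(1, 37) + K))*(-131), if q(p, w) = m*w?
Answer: 875473/4116 ≈ 212.70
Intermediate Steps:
m = -28/41 (m = 28*(-1/41) = -28/41 ≈ -0.68293)
q(p, w) = -28*w/41
((-3093 + 1952)/(q(1, 37) + K))*(-131) = ((-3093 + 1952)/(-28/41*37 + 728))*(-131) = -1141/(-1036/41 + 728)*(-131) = -1141/28812/41*(-131) = -1141*41/28812*(-131) = -6683/4116*(-131) = 875473/4116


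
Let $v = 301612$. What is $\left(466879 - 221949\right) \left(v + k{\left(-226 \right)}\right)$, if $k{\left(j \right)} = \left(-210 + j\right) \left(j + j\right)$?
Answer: $122142672120$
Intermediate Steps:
$k{\left(j \right)} = 2 j \left(-210 + j\right)$ ($k{\left(j \right)} = \left(-210 + j\right) 2 j = 2 j \left(-210 + j\right)$)
$\left(466879 - 221949\right) \left(v + k{\left(-226 \right)}\right) = \left(466879 - 221949\right) \left(301612 + 2 \left(-226\right) \left(-210 - 226\right)\right) = 244930 \left(301612 + 2 \left(-226\right) \left(-436\right)\right) = 244930 \left(301612 + 197072\right) = 244930 \cdot 498684 = 122142672120$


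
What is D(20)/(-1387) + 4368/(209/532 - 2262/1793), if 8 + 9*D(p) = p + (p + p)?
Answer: -2737412719652/544421079 ≈ -5028.1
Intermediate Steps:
D(p) = -8/9 + p/3 (D(p) = -8/9 + (p + (p + p))/9 = -8/9 + (p + 2*p)/9 = -8/9 + (3*p)/9 = -8/9 + p/3)
D(20)/(-1387) + 4368/(209/532 - 2262/1793) = (-8/9 + (⅓)*20)/(-1387) + 4368/(209/532 - 2262/1793) = (-8/9 + 20/3)*(-1/1387) + 4368/(209*(1/532) - 2262*1/1793) = (52/9)*(-1/1387) + 4368/(11/28 - 2262/1793) = -52/12483 + 4368/(-43613/50204) = -52/12483 + 4368*(-50204/43613) = -52/12483 - 219291072/43613 = -2737412719652/544421079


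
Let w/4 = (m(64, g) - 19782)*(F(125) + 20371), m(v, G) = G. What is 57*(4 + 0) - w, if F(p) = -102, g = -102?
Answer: 1612115412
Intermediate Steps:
w = -1612115184 (w = 4*((-102 - 19782)*(-102 + 20371)) = 4*(-19884*20269) = 4*(-403028796) = -1612115184)
57*(4 + 0) - w = 57*(4 + 0) - 1*(-1612115184) = 57*4 + 1612115184 = 228 + 1612115184 = 1612115412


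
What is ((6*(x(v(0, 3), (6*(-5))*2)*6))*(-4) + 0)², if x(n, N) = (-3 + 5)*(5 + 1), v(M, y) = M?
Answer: 2985984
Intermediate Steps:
x(n, N) = 12 (x(n, N) = 2*6 = 12)
((6*(x(v(0, 3), (6*(-5))*2)*6))*(-4) + 0)² = ((6*(12*6))*(-4) + 0)² = ((6*72)*(-4) + 0)² = (432*(-4) + 0)² = (-1728 + 0)² = (-1728)² = 2985984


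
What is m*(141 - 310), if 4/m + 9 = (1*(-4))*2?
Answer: 676/17 ≈ 39.765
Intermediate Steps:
m = -4/17 (m = 4/(-9 + (1*(-4))*2) = 4/(-9 - 4*2) = 4/(-9 - 8) = 4/(-17) = 4*(-1/17) = -4/17 ≈ -0.23529)
m*(141 - 310) = -4*(141 - 310)/17 = -4/17*(-169) = 676/17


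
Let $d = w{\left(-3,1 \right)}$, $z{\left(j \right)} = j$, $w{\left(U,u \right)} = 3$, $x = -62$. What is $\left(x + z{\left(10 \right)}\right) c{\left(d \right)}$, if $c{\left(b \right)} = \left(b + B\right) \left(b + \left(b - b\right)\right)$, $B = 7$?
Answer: $-1560$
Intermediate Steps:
$d = 3$
$c{\left(b \right)} = b \left(7 + b\right)$ ($c{\left(b \right)} = \left(b + 7\right) \left(b + \left(b - b\right)\right) = \left(7 + b\right) \left(b + 0\right) = \left(7 + b\right) b = b \left(7 + b\right)$)
$\left(x + z{\left(10 \right)}\right) c{\left(d \right)} = \left(-62 + 10\right) 3 \left(7 + 3\right) = - 52 \cdot 3 \cdot 10 = \left(-52\right) 30 = -1560$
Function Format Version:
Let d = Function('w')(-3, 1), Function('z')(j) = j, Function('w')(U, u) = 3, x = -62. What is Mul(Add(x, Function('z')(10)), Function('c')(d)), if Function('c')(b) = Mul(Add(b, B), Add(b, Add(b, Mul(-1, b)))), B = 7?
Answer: -1560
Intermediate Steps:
d = 3
Function('c')(b) = Mul(b, Add(7, b)) (Function('c')(b) = Mul(Add(b, 7), Add(b, Add(b, Mul(-1, b)))) = Mul(Add(7, b), Add(b, 0)) = Mul(Add(7, b), b) = Mul(b, Add(7, b)))
Mul(Add(x, Function('z')(10)), Function('c')(d)) = Mul(Add(-62, 10), Mul(3, Add(7, 3))) = Mul(-52, Mul(3, 10)) = Mul(-52, 30) = -1560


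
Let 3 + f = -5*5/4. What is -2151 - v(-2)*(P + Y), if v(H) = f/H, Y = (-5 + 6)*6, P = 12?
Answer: -8937/4 ≈ -2234.3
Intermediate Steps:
Y = 6 (Y = 1*6 = 6)
f = -37/4 (f = -3 - 5*5/4 = -3 - 25*1/4 = -3 - 25/4 = -37/4 ≈ -9.2500)
v(H) = -37/(4*H)
-2151 - v(-2)*(P + Y) = -2151 - (-37/4/(-2))*(12 + 6) = -2151 - (-37/4*(-1/2))*18 = -2151 - 37*18/8 = -2151 - 1*333/4 = -2151 - 333/4 = -8937/4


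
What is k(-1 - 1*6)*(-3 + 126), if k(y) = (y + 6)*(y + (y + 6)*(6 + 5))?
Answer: 2214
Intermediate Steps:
k(y) = (6 + y)*(66 + 12*y) (k(y) = (6 + y)*(y + (6 + y)*11) = (6 + y)*(y + (66 + 11*y)) = (6 + y)*(66 + 12*y))
k(-1 - 1*6)*(-3 + 126) = (396 + 12*(-1 - 1*6)**2 + 138*(-1 - 1*6))*(-3 + 126) = (396 + 12*(-1 - 6)**2 + 138*(-1 - 6))*123 = (396 + 12*(-7)**2 + 138*(-7))*123 = (396 + 12*49 - 966)*123 = (396 + 588 - 966)*123 = 18*123 = 2214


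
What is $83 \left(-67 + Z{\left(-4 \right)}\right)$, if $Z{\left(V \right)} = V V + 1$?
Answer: $-4150$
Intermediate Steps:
$Z{\left(V \right)} = 1 + V^{2}$ ($Z{\left(V \right)} = V^{2} + 1 = 1 + V^{2}$)
$83 \left(-67 + Z{\left(-4 \right)}\right) = 83 \left(-67 + \left(1 + \left(-4\right)^{2}\right)\right) = 83 \left(-67 + \left(1 + 16\right)\right) = 83 \left(-67 + 17\right) = 83 \left(-50\right) = -4150$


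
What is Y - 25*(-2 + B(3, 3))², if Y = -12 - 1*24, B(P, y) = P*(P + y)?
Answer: -6436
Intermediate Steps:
Y = -36 (Y = -12 - 24 = -36)
Y - 25*(-2 + B(3, 3))² = -36 - 25*(-2 + 3*(3 + 3))² = -36 - 25*(-2 + 3*6)² = -36 - 25*(-2 + 18)² = -36 - 25*16² = -36 - 25*256 = -36 - 6400 = -6436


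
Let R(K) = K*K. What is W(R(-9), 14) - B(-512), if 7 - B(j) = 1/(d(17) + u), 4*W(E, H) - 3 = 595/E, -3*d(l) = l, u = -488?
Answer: -1059401/239922 ≈ -4.4156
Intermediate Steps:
d(l) = -l/3
R(K) = K²
W(E, H) = ¾ + 595/(4*E) (W(E, H) = ¾ + (595/E)/4 = ¾ + 595/(4*E))
B(j) = 10370/1481 (B(j) = 7 - 1/(-⅓*17 - 488) = 7 - 1/(-17/3 - 488) = 7 - 1/(-1481/3) = 7 - 1*(-3/1481) = 7 + 3/1481 = 10370/1481)
W(R(-9), 14) - B(-512) = (595 + 3*(-9)²)/(4*((-9)²)) - 1*10370/1481 = (¼)*(595 + 3*81)/81 - 10370/1481 = (¼)*(1/81)*(595 + 243) - 10370/1481 = (¼)*(1/81)*838 - 10370/1481 = 419/162 - 10370/1481 = -1059401/239922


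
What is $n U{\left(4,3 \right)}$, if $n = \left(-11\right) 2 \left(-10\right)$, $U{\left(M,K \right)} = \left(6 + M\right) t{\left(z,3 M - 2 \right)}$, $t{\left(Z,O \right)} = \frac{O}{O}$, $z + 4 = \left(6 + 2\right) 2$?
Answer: $2200$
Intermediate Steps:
$z = 12$ ($z = -4 + \left(6 + 2\right) 2 = -4 + 8 \cdot 2 = -4 + 16 = 12$)
$t{\left(Z,O \right)} = 1$
$U{\left(M,K \right)} = 6 + M$ ($U{\left(M,K \right)} = \left(6 + M\right) 1 = 6 + M$)
$n = 220$ ($n = \left(-22\right) \left(-10\right) = 220$)
$n U{\left(4,3 \right)} = 220 \left(6 + 4\right) = 220 \cdot 10 = 2200$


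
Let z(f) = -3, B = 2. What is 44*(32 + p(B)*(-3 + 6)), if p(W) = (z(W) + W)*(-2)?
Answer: 1672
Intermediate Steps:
p(W) = 6 - 2*W (p(W) = (-3 + W)*(-2) = 6 - 2*W)
44*(32 + p(B)*(-3 + 6)) = 44*(32 + (6 - 2*2)*(-3 + 6)) = 44*(32 + (6 - 4)*3) = 44*(32 + 2*3) = 44*(32 + 6) = 44*38 = 1672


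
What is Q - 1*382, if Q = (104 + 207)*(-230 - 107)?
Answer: -105189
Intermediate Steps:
Q = -104807 (Q = 311*(-337) = -104807)
Q - 1*382 = -104807 - 1*382 = -104807 - 382 = -105189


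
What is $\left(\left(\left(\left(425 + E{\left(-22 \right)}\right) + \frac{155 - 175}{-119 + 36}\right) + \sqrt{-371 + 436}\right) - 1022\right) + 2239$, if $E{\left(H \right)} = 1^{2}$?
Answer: $\frac{136389}{83} + \sqrt{65} \approx 1651.3$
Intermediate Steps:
$E{\left(H \right)} = 1$
$\left(\left(\left(\left(425 + E{\left(-22 \right)}\right) + \frac{155 - 175}{-119 + 36}\right) + \sqrt{-371 + 436}\right) - 1022\right) + 2239 = \left(\left(\left(\left(425 + 1\right) + \frac{155 - 175}{-119 + 36}\right) + \sqrt{-371 + 436}\right) - 1022\right) + 2239 = \left(\left(\left(426 - \frac{20}{-83}\right) + \sqrt{65}\right) - 1022\right) + 2239 = \left(\left(\left(426 - - \frac{20}{83}\right) + \sqrt{65}\right) - 1022\right) + 2239 = \left(\left(\left(426 + \frac{20}{83}\right) + \sqrt{65}\right) - 1022\right) + 2239 = \left(\left(\frac{35378}{83} + \sqrt{65}\right) - 1022\right) + 2239 = \left(- \frac{49448}{83} + \sqrt{65}\right) + 2239 = \frac{136389}{83} + \sqrt{65}$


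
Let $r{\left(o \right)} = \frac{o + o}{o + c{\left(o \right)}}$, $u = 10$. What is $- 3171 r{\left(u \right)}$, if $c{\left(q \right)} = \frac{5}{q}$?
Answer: $-6040$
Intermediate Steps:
$r{\left(o \right)} = \frac{2 o}{o + \frac{5}{o}}$ ($r{\left(o \right)} = \frac{o + o}{o + \frac{5}{o}} = \frac{2 o}{o + \frac{5}{o}}$)
$- 3171 r{\left(u \right)} = - 3171 \frac{2 \cdot 10^{2}}{5 + 10^{2}} = - 3171 \cdot 2 \cdot 100 \frac{1}{5 + 100} = - 3171 \cdot 2 \cdot 100 \cdot \frac{1}{105} = \left(-3171\right) \frac{40}{21} = -6040$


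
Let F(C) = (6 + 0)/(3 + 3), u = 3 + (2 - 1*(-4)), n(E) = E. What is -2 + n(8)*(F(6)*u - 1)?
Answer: 62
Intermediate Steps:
u = 9 (u = 3 + (2 + 4) = 3 + 6 = 9)
F(C) = 1 (F(C) = 6/6 = 6*(⅙) = 1)
-2 + n(8)*(F(6)*u - 1) = -2 + 8*(1*9 - 1) = -2 + 8*(9 - 1) = -2 + 8*8 = -2 + 64 = 62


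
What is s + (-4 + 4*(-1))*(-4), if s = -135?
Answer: -103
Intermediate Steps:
s + (-4 + 4*(-1))*(-4) = -135 + (-4 + 4*(-1))*(-4) = -135 + (-4 - 4)*(-4) = -135 - 8*(-4) = -135 + 32 = -103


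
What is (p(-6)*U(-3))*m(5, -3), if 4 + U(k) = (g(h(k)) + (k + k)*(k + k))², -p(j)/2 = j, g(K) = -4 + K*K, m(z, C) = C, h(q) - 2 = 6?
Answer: -331632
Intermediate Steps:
h(q) = 8 (h(q) = 2 + 6 = 8)
g(K) = -4 + K²
p(j) = -2*j
U(k) = -4 + (60 + 4*k²)² (U(k) = -4 + ((-4 + 8²) + (k + k)*(k + k))² = -4 + ((-4 + 64) + (2*k)*(2*k))² = -4 + (60 + 4*k²)²)
(p(-6)*U(-3))*m(5, -3) = ((-2*(-6))*(-4 + 16*(15 + (-3)²)²))*(-3) = (12*(-4 + 16*(15 + 9)²))*(-3) = (12*(-4 + 16*24²))*(-3) = (12*(-4 + 16*576))*(-3) = (12*(-4 + 9216))*(-3) = (12*9212)*(-3) = 110544*(-3) = -331632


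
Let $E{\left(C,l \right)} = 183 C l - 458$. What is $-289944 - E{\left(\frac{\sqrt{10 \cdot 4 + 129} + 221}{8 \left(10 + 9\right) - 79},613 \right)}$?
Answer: $- \frac{47382364}{73} \approx -6.4907 \cdot 10^{5}$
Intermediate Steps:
$E{\left(C,l \right)} = -458 + 183 C l$ ($E{\left(C,l \right)} = 183 C l - 458 = -458 + 183 C l$)
$-289944 - E{\left(\frac{\sqrt{10 \cdot 4 + 129} + 221}{8 \left(10 + 9\right) - 79},613 \right)} = -289944 - \left(-458 + 183 \frac{\sqrt{10 \cdot 4 + 129} + 221}{8 \left(10 + 9\right) - 79} \cdot 613\right) = -289944 - \left(-458 + 183 \frac{\sqrt{40 + 129} + 221}{8 \cdot 19 - 79} \cdot 613\right) = -289944 - \left(-458 + 183 \frac{\sqrt{169} + 221}{152 - 79} \cdot 613\right) = -289944 - \left(-458 + 183 \frac{13 + 221}{73} \cdot 613\right) = -289944 - \left(-458 + 183 \cdot 234 \cdot \frac{1}{73} \cdot 613\right) = -289944 - \left(-458 + 183 \cdot \frac{234}{73} \cdot 613\right) = -289944 - \left(-458 + \frac{26249886}{73}\right) = -289944 - \frac{26216452}{73} = - \frac{47382364}{73}$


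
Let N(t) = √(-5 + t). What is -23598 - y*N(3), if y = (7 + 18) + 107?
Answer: -23598 - 132*I*√2 ≈ -23598.0 - 186.68*I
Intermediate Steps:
y = 132 (y = 25 + 107 = 132)
-23598 - y*N(3) = -23598 - 132*√(-5 + 3) = -23598 - 132*√(-2) = -23598 - 132*I*√2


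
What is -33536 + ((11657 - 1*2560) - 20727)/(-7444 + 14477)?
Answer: -235870318/7033 ≈ -33538.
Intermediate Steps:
-33536 + ((11657 - 1*2560) - 20727)/(-7444 + 14477) = -33536 + ((11657 - 2560) - 20727)/7033 = -33536 + (9097 - 20727)*(1/7033) = -33536 - 11630*1/7033 = -33536 - 11630/7033 = -235870318/7033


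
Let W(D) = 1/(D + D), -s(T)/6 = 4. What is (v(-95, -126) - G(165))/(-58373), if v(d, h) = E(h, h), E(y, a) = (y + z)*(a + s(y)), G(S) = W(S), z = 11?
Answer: -183629/621390 ≈ -0.29551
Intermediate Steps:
s(T) = -24 (s(T) = -6*4 = -24)
W(D) = 1/(2*D)
G(S) = 1/(2*S)
E(y, a) = (-24 + a)*(11 + y) (E(y, a) = (y + 11)*(a - 24) = (11 + y)*(-24 + a) = (-24 + a)*(11 + y))
v(d, h) = -264 + h² - 13*h (v(d, h) = -264 - 24*h + 11*h + h*h = -264 - 24*h + 11*h + h² = -264 + h² - 13*h)
(v(-95, -126) - G(165))/(-58373) = ((-264 + (-126)² - 13*(-126)) - 1/(2*165))/(-58373) = ((-264 + 15876 + 1638) - 1/(2*165))*(-1/58373) = (17250 - 1*1/330)*(-1/58373) = (17250 - 1/330)*(-1/58373) = (5692499/330)*(-1/58373) = -183629/621390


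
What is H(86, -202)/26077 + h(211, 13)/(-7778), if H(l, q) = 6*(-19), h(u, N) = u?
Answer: -6388939/202826906 ≈ -0.031499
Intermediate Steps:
H(l, q) = -114
H(86, -202)/26077 + h(211, 13)/(-7778) = -114/26077 + 211/(-7778) = -114*1/26077 + 211*(-1/7778) = -114/26077 - 211/7778 = -6388939/202826906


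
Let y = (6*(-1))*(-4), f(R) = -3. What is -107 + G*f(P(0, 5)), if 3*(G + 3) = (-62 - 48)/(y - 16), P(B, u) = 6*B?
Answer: -337/4 ≈ -84.250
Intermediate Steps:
y = 24 (y = -6*(-4) = 24)
G = -91/12 (G = -3 + ((-62 - 48)/(24 - 16))/3 = -3 + (-110/8)/3 = -3 + (-110*⅛)/3 = -3 + (⅓)*(-55/4) = -3 - 55/12 = -91/12 ≈ -7.5833)
-107 + G*f(P(0, 5)) = -107 - 91/12*(-3) = -107 + 91/4 = -337/4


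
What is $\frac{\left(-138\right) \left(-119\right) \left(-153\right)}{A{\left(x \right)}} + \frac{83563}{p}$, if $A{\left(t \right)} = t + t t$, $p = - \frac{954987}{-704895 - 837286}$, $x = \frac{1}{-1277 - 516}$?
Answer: $\frac{551011271809973231}{122238336} \approx 4.5077 \cdot 10^{9}$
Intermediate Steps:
$x = - \frac{1}{1793}$ ($x = \frac{1}{-1793} = - \frac{1}{1793} \approx -0.00055772$)
$p = \frac{954987}{1542181}$ ($p = - \frac{954987}{-1542181} = \left(-954987\right) \left(- \frac{1}{1542181}\right) = \frac{954987}{1542181} \approx 0.61924$)
$A{\left(t \right)} = t + t^{2}$
$\frac{\left(-138\right) \left(-119\right) \left(-153\right)}{A{\left(x \right)}} + \frac{83563}{p} = \frac{\left(-138\right) \left(-119\right) \left(-153\right)}{\left(- \frac{1}{1793}\right) \left(1 - \frac{1}{1793}\right)} + \frac{83563}{\frac{954987}{1542181}} = \frac{16422 \left(-153\right)}{\left(- \frac{1}{1793}\right) \frac{1792}{1793}} + 83563 \cdot \frac{1542181}{954987} = - \frac{2512566}{- \frac{1792}{3214849}} + \frac{128869270903}{954987} = \left(-2512566\right) \left(- \frac{3214849}{1792}\right) + \frac{128869270903}{954987} = \frac{576965735181}{128} + \frac{128869270903}{954987} = \frac{551011271809973231}{122238336}$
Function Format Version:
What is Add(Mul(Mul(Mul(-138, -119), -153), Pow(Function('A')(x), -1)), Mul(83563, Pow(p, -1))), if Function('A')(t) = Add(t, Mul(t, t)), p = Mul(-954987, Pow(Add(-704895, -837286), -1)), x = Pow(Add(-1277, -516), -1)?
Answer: Rational(551011271809973231, 122238336) ≈ 4.5077e+9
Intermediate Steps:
x = Rational(-1, 1793) (x = Pow(-1793, -1) = Rational(-1, 1793) ≈ -0.00055772)
p = Rational(954987, 1542181) (p = Mul(-954987, Pow(-1542181, -1)) = Mul(-954987, Rational(-1, 1542181)) = Rational(954987, 1542181) ≈ 0.61924)
Function('A')(t) = Add(t, Pow(t, 2))
Add(Mul(Mul(Mul(-138, -119), -153), Pow(Function('A')(x), -1)), Mul(83563, Pow(p, -1))) = Add(Mul(Mul(Mul(-138, -119), -153), Pow(Mul(Rational(-1, 1793), Add(1, Rational(-1, 1793))), -1)), Mul(83563, Pow(Rational(954987, 1542181), -1))) = Add(Mul(Mul(16422, -153), Pow(Mul(Rational(-1, 1793), Rational(1792, 1793)), -1)), Mul(83563, Rational(1542181, 954987))) = Add(Mul(-2512566, Pow(Rational(-1792, 3214849), -1)), Rational(128869270903, 954987)) = Add(Mul(-2512566, Rational(-3214849, 1792)), Rational(128869270903, 954987)) = Add(Rational(576965735181, 128), Rational(128869270903, 954987)) = Rational(551011271809973231, 122238336)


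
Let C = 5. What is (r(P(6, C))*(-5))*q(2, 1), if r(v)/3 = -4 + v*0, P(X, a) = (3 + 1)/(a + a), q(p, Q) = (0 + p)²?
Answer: 240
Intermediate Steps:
q(p, Q) = p²
P(X, a) = 2/a (P(X, a) = 4/((2*a)) = 4*(1/(2*a)) = 2/a)
r(v) = -12 (r(v) = 3*(-4 + v*0) = 3*(-4 + 0) = 3*(-4) = -12)
(r(P(6, C))*(-5))*q(2, 1) = -12*(-5)*2² = 60*4 = 240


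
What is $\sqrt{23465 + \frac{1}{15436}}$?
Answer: $\frac{\sqrt{1397751954519}}{7718} \approx 153.18$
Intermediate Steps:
$\sqrt{23465 + \frac{1}{15436}} = \sqrt{\frac{362205741}{15436}} = \frac{\sqrt{1397751954519}}{7718}$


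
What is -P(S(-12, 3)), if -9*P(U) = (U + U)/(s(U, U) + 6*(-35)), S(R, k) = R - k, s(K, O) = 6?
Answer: 5/306 ≈ 0.016340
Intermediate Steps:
P(U) = U/918 (P(U) = -(U + U)/(9*(6 + 6*(-35))) = -2*U/(9*(6 - 210)) = -2*U/(9*(-204)) = -2*U*(-1)/(9*204) = -(-1)*U/918 = U/918)
-P(S(-12, 3)) = -(-12 - 1*3)/918 = -(-12 - 3)/918 = -(-15)/918 = -1*(-5/306) = 5/306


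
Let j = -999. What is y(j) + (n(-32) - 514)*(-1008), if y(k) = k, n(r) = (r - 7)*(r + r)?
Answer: -1998855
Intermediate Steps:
n(r) = 2*r*(-7 + r) (n(r) = (-7 + r)*(2*r) = 2*r*(-7 + r))
y(j) + (n(-32) - 514)*(-1008) = -999 + (2*(-32)*(-7 - 32) - 514)*(-1008) = -999 + (2*(-32)*(-39) - 514)*(-1008) = -999 + (2496 - 514)*(-1008) = -999 + 1982*(-1008) = -999 - 1997856 = -1998855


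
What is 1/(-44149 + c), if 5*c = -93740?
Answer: -1/62897 ≈ -1.5899e-5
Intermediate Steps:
c = -18748 (c = (⅕)*(-93740) = -18748)
1/(-44149 + c) = 1/(-44149 - 18748) = 1/(-62897) = -1/62897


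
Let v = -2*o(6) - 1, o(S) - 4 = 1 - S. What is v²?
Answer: 1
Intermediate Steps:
o(S) = 5 - S (o(S) = 4 + (1 - S) = 5 - S)
v = 1 (v = -2*(5 - 1*6) - 1 = -2*(5 - 6) - 1 = -2*(-1) - 1 = 2 - 1 = 1)
v² = 1² = 1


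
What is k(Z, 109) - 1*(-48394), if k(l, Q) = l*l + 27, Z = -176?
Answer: 79397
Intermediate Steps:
k(l, Q) = 27 + l**2 (k(l, Q) = l**2 + 27 = 27 + l**2)
k(Z, 109) - 1*(-48394) = (27 + (-176)**2) - 1*(-48394) = (27 + 30976) + 48394 = 31003 + 48394 = 79397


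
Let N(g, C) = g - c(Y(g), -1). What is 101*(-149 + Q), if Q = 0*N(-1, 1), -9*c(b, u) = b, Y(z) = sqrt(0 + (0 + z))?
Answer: -15049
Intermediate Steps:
Y(z) = sqrt(z) (Y(z) = sqrt(0 + z) = sqrt(z))
c(b, u) = -b/9
N(g, C) = g + sqrt(g)/9 (N(g, C) = g - (-1)*sqrt(g)/9 = g + sqrt(g)/9)
Q = 0 (Q = 0*(-1 + sqrt(-1)/9) = 0*(-1 + I/9) = 0)
101*(-149 + Q) = 101*(-149 + 0) = 101*(-149) = -15049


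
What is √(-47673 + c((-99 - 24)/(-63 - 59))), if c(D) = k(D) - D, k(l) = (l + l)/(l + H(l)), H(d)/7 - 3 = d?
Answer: I*√247842429670374/72102 ≈ 218.34*I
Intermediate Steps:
H(d) = 21 + 7*d
k(l) = 2*l/(21 + 8*l) (k(l) = (l + l)/(l + (21 + 7*l)) = (2*l)/(21 + 8*l) = 2*l/(21 + 8*l))
c(D) = -D + 2*D/(21 + 8*D) (c(D) = 2*D/(21 + 8*D) - D = -D + 2*D/(21 + 8*D))
√(-47673 + c((-99 - 24)/(-63 - 59))) = √(-47673 + ((-99 - 24)/(-63 - 59))*(-19 - 8*(-99 - 24)/(-63 - 59))/(21 + 8*((-99 - 24)/(-63 - 59)))) = √(-47673 + (-123/(-122))*(-19 - (-984)/(-122))/(21 + 8*(-123/(-122)))) = √(-47673 + (-123*(-1/122))*(-19 - (-984)*(-1)/122)/(21 + 8*(-123*(-1/122)))) = √(-47673 + 123*(-19 - 8*123/122)/(122*(21 + 8*(123/122)))) = √(-47673 + 123*(-19 - 492/61)/(122*(21 + 492/61))) = √(-47673 + (123/122)*(-1651/61)/(1773/61)) = √(-47673 + (123/122)*(61/1773)*(-1651/61)) = √(-47673 - 67691/72102) = √(-3437386337/72102) = I*√247842429670374/72102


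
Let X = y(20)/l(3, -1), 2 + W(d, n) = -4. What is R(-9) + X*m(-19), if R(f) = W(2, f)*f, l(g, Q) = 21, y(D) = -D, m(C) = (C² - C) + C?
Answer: -6086/21 ≈ -289.81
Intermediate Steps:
m(C) = C²
W(d, n) = -6 (W(d, n) = -2 - 4 = -6)
X = -20/21 (X = -1*20/21 = -20*1/21 = -20/21 ≈ -0.95238)
R(f) = -6*f
R(-9) + X*m(-19) = -6*(-9) - 20/21*(-19)² = 54 - 20/21*361 = 54 - 7220/21 = -6086/21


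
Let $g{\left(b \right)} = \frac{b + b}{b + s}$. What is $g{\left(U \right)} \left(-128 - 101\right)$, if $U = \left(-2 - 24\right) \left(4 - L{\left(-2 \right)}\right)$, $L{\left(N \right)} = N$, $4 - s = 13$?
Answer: $- \frac{23816}{55} \approx -433.02$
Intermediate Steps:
$s = -9$ ($s = 4 - 13 = -9$)
$U = -156$ ($U = \left(-2 - 24\right) \left(4 - -2\right) = \left(-2 - 24\right) \left(4 + 2\right) = \left(-26\right) 6 = -156$)
$g{\left(b \right)} = \frac{2 b}{-9 + b}$ ($g{\left(b \right)} = \frac{b + b}{b - 9} = \frac{2 b}{-9 + b}$)
$g{\left(U \right)} \left(-128 - 101\right) = 2 \left(-156\right) \frac{1}{-9 - 156} \left(-128 - 101\right) = 2 \left(-156\right) \frac{1}{-165} \left(-229\right) = 2 \left(-156\right) \left(- \frac{1}{165}\right) \left(-229\right) = \frac{104}{55} \left(-229\right) = - \frac{23816}{55}$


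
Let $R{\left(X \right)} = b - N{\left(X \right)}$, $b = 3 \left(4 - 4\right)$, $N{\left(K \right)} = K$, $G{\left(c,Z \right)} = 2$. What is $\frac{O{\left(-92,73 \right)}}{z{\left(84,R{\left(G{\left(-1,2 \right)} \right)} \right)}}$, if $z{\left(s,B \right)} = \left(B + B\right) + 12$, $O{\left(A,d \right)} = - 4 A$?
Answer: $46$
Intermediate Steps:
$b = 0$ ($b = 3 \cdot 0 = 0$)
$R{\left(X \right)} = - X$ ($R{\left(X \right)} = 0 - X = - X$)
$z{\left(s,B \right)} = 12 + 2 B$ ($z{\left(s,B \right)} = 2 B + 12 = 12 + 2 B$)
$\frac{O{\left(-92,73 \right)}}{z{\left(84,R{\left(G{\left(-1,2 \right)} \right)} \right)}} = \frac{\left(-4\right) \left(-92\right)}{12 + 2 \left(\left(-1\right) 2\right)} = \frac{368}{12 + 2 \left(-2\right)} = \frac{368}{12 - 4} = \frac{368}{8} = 368 \cdot \frac{1}{8} = 46$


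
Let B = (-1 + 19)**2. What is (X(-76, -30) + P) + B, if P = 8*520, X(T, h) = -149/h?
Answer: 134669/30 ≈ 4489.0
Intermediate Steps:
B = 324 (B = 18**2 = 324)
P = 4160
(X(-76, -30) + P) + B = (-149/(-30) + 4160) + 324 = (-149*(-1/30) + 4160) + 324 = (149/30 + 4160) + 324 = 124949/30 + 324 = 134669/30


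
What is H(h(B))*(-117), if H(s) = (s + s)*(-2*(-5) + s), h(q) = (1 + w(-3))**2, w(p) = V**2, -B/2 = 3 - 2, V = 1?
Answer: -13104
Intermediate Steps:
B = -2 (B = -2*(3 - 2) = -2*1 = -2)
w(p) = 1 (w(p) = 1**2 = 1)
h(q) = 4 (h(q) = (1 + 1)**2 = 2**2 = 4)
H(s) = 2*s*(10 + s) (H(s) = (2*s)*(10 + s) = 2*s*(10 + s))
H(h(B))*(-117) = (2*4*(10 + 4))*(-117) = (2*4*14)*(-117) = 112*(-117) = -13104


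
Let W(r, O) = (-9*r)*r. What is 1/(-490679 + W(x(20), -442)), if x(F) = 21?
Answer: -1/494648 ≈ -2.0216e-6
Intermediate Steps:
W(r, O) = -9*r²
1/(-490679 + W(x(20), -442)) = 1/(-490679 - 9*21²) = 1/(-490679 - 9*441) = 1/(-490679 - 3969) = 1/(-494648) = -1/494648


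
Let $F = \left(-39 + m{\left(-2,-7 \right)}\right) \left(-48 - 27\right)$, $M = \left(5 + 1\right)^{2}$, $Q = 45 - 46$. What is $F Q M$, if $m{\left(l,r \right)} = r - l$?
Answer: $-118800$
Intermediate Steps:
$Q = -1$ ($Q = 45 - 46 = -1$)
$M = 36$ ($M = 6^{2} = 36$)
$F = 3300$ ($F = \left(-39 - 5\right) \left(-48 - 27\right) = \left(-39 + \left(-7 + 2\right)\right) \left(-75\right) = \left(-39 - 5\right) \left(-75\right) = \left(-44\right) \left(-75\right) = 3300$)
$F Q M = 3300 \left(-1\right) 36 = \left(-3300\right) 36 = -118800$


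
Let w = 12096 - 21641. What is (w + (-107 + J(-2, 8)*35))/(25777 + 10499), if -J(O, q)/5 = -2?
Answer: -4651/18138 ≈ -0.25642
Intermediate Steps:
J(O, q) = 10 (J(O, q) = -5*(-2) = 10)
w = -9545
(w + (-107 + J(-2, 8)*35))/(25777 + 10499) = (-9545 + (-107 + 10*35))/(25777 + 10499) = (-9545 + (-107 + 350))/36276 = (-9545 + 243)*(1/36276) = -9302*1/36276 = -4651/18138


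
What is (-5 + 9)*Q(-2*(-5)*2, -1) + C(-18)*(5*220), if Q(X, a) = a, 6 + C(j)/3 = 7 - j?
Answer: 62696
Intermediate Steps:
C(j) = 3 - 3*j (C(j) = -18 + 3*(7 - j) = -18 + (21 - 3*j) = 3 - 3*j)
(-5 + 9)*Q(-2*(-5)*2, -1) + C(-18)*(5*220) = (-5 + 9)*(-1) + (3 - 3*(-18))*(5*220) = 4*(-1) + (3 + 54)*1100 = -4 + 57*1100 = -4 + 62700 = 62696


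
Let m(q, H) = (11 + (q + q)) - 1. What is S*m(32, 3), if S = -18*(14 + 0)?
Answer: -18648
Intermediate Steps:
m(q, H) = 10 + 2*q (m(q, H) = (11 + 2*q) - 1 = 10 + 2*q)
S = -252 (S = -18*14 = -252)
S*m(32, 3) = -252*(10 + 2*32) = -252*(10 + 64) = -252*74 = -18648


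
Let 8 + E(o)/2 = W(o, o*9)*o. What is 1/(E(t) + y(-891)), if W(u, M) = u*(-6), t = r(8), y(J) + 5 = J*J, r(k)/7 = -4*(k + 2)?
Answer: -1/146940 ≈ -6.8055e-6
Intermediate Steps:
r(k) = -56 - 28*k (r(k) = 7*(-4*(k + 2)) = 7*(-4*(2 + k)) = 7*(-8 - 4*k) = -56 - 28*k)
y(J) = -5 + J**2 (y(J) = -5 + J*J = -5 + J**2)
t = -280 (t = -56 - 28*8 = -56 - 224 = -280)
W(u, M) = -6*u
E(o) = -16 - 12*o**2 (E(o) = -16 + 2*((-6*o)*o) = -16 + 2*(-6*o**2) = -16 - 12*o**2)
1/(E(t) + y(-891)) = 1/((-16 - 12*(-280)**2) + (-5 + (-891)**2)) = 1/((-16 - 12*78400) + (-5 + 793881)) = 1/((-16 - 940800) + 793876) = 1/(-940816 + 793876) = 1/(-146940) = -1/146940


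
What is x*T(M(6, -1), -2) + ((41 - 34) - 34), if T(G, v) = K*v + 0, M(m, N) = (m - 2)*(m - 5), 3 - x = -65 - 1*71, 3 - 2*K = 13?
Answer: 1363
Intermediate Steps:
K = -5 (K = 3/2 - ½*13 = 3/2 - 13/2 = -5)
x = 139 (x = 3 - (-65 - 1*71) = 3 - (-65 - 71) = 3 - 1*(-136) = 3 + 136 = 139)
M(m, N) = (-5 + m)*(-2 + m) (M(m, N) = (-2 + m)*(-5 + m) = (-5 + m)*(-2 + m))
T(G, v) = -5*v (T(G, v) = -5*v + 0 = -5*v)
x*T(M(6, -1), -2) + ((41 - 34) - 34) = 139*(-5*(-2)) + ((41 - 34) - 34) = 139*10 + (7 - 34) = 1390 - 27 = 1363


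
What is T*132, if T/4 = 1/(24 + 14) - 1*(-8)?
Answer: 80520/19 ≈ 4237.9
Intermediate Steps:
T = 610/19 (T = 4*(1/(24 + 14) - 1*(-8)) = 4*(1/38 + 8) = 4*(305/38) = 610/19 ≈ 32.105)
T*132 = (610/19)*132 = 80520/19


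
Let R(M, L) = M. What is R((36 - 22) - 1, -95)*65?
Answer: 845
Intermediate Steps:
R((36 - 22) - 1, -95)*65 = ((36 - 22) - 1)*65 = (14 - 1)*65 = 13*65 = 845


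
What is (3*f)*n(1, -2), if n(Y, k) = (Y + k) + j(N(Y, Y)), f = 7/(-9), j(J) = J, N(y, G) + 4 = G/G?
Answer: 28/3 ≈ 9.3333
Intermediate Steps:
N(y, G) = -3 (N(y, G) = -4 + G/G = -4 + 1 = -3)
f = -7/9 (f = 7*(-1/9) = -7/9 ≈ -0.77778)
n(Y, k) = -3 + Y + k (n(Y, k) = (Y + k) - 3 = -3 + Y + k)
(3*f)*n(1, -2) = (3*(-7/9))*(-3 + 1 - 2) = -7/3*(-4) = 28/3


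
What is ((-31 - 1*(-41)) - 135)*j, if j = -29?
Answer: 3625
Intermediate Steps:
((-31 - 1*(-41)) - 135)*j = ((-31 - 1*(-41)) - 135)*(-29) = ((-31 + 41) - 135)*(-29) = (10 - 135)*(-29) = -125*(-29) = 3625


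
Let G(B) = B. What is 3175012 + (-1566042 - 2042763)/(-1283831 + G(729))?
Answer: 4073867856029/1283102 ≈ 3.1750e+6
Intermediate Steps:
3175012 + (-1566042 - 2042763)/(-1283831 + G(729)) = 3175012 + (-1566042 - 2042763)/(-1283831 + 729) = 3175012 - 3608805/(-1283102) = 3175012 - 3608805*(-1/1283102) = 3175012 + 3608805/1283102 = 4073867856029/1283102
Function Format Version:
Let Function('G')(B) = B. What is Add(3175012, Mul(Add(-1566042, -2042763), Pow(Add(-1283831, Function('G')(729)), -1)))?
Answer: Rational(4073867856029, 1283102) ≈ 3.1750e+6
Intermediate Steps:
Add(3175012, Mul(Add(-1566042, -2042763), Pow(Add(-1283831, Function('G')(729)), -1))) = Add(3175012, Mul(Add(-1566042, -2042763), Pow(Add(-1283831, 729), -1))) = Add(3175012, Mul(-3608805, Pow(-1283102, -1))) = Add(3175012, Mul(-3608805, Rational(-1, 1283102))) = Add(3175012, Rational(3608805, 1283102)) = Rational(4073867856029, 1283102)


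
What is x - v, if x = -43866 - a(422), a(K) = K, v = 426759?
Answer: -471047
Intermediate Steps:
x = -44288 (x = -43866 - 1*422 = -43866 - 422 = -44288)
x - v = -44288 - 1*426759 = -44288 - 426759 = -471047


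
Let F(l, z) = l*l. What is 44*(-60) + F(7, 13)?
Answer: -2591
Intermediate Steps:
F(l, z) = l**2
44*(-60) + F(7, 13) = 44*(-60) + 7**2 = -2640 + 49 = -2591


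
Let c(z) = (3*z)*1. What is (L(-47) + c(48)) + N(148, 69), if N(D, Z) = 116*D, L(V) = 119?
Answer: 17431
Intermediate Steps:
c(z) = 3*z
(L(-47) + c(48)) + N(148, 69) = (119 + 3*48) + 116*148 = (119 + 144) + 17168 = 263 + 17168 = 17431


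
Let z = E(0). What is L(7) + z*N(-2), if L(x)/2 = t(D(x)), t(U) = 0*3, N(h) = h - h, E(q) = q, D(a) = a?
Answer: 0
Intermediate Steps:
z = 0
N(h) = 0
t(U) = 0
L(x) = 0 (L(x) = 2*0 = 0)
L(7) + z*N(-2) = 0 + 0*0 = 0 + 0 = 0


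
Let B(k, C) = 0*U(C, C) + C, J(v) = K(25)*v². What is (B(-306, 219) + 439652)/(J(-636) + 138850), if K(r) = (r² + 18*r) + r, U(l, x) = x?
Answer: 439871/445084450 ≈ 0.00098829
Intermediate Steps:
K(r) = r² + 19*r
J(v) = 1100*v² (J(v) = (25*(19 + 25))*v² = (25*44)*v² = 1100*v²)
B(k, C) = C (B(k, C) = 0*C + C = 0 + C = C)
(B(-306, 219) + 439652)/(J(-636) + 138850) = (219 + 439652)/(1100*(-636)² + 138850) = 439871/(1100*404496 + 138850) = 439871/(444945600 + 138850) = 439871/445084450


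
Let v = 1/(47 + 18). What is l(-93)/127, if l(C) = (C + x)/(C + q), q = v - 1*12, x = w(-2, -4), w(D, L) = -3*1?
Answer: 780/108331 ≈ 0.0072002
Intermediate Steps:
w(D, L) = -3
v = 1/65 ≈ 0.015385
x = -3
q = -779/65 (q = 1/65 - 1*12 = 1/65 - 12 = -779/65 ≈ -11.985)
l(C) = (-3 + C)/(-779/65 + C) (l(C) = (C - 3)/(C - 779/65) = (-3 + C)/(-779/65 + C))
l(-93)/127 = (65*(-3 - 93)/(-779 + 65*(-93)))/127 = (65*(-96)/(-779 - 6045))*(1/127) = (65*(-96)/(-6824))*(1/127) = (65*(-1/6824)*(-96))*(1/127) = (780/853)*(1/127) = 780/108331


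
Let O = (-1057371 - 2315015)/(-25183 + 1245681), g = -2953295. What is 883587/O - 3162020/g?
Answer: -318487040837776445/995965071187 ≈ -3.1978e+5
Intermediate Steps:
O = -1686193/610249 (O = -3372386/1220498 = -3372386*1/1220498 = -1686193/610249 ≈ -2.7631)
883587/O - 3162020/g = 883587/(-1686193/610249) - 3162020/(-2953295) = 883587*(-610249/1686193) - 3162020*(-1/2953295) = -539208083163/1686193 + 632404/590659 = -318487040837776445/995965071187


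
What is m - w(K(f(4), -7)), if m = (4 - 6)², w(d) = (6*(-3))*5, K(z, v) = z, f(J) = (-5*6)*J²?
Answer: 94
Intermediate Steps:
f(J) = -30*J²
w(d) = -90 (w(d) = -18*5 = -90)
m = 4 (m = (-2)² = 4)
m - w(K(f(4), -7)) = 4 - 1*(-90) = 4 + 90 = 94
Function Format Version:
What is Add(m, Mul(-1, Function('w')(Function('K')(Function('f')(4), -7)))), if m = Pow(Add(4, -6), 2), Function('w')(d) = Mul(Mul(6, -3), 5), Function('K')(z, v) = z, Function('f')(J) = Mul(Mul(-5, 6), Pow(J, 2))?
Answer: 94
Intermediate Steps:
Function('f')(J) = Mul(-30, Pow(J, 2))
Function('w')(d) = -90 (Function('w')(d) = Mul(-18, 5) = -90)
m = 4 (m = Pow(-2, 2) = 4)
Add(m, Mul(-1, Function('w')(Function('K')(Function('f')(4), -7)))) = Add(4, Mul(-1, -90)) = Add(4, 90) = 94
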